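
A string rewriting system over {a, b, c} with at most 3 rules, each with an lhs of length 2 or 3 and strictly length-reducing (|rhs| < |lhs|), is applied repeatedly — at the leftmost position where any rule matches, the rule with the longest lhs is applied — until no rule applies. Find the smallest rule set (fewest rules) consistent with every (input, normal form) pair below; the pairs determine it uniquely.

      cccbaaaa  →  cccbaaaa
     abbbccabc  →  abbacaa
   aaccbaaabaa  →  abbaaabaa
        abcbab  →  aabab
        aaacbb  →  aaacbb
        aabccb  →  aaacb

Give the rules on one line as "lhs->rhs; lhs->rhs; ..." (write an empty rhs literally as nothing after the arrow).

  | cccbaaaa
  | abbbccabc => abbacabc => abbacaa
  | aaccbaaabaa => abbaaabaa
  | abcbab => aabab

acc->b; bc->a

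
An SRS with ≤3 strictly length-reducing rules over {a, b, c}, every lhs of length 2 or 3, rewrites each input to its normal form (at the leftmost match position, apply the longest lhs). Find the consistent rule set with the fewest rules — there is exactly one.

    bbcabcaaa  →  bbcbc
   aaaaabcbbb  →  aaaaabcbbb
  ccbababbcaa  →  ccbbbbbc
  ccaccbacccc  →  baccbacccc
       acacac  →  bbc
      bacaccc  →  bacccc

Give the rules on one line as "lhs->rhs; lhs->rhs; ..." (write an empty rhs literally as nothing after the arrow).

  | bbcabcaaa => bbcbcaaa => bbcbcaa => bbcbca => bbcbc
  | aaaaabcbbb
  | ccbababbcaa => ccbbbbbcaa => ccbbbbbca => ccbbbbbc
  | ccaccbacccc => baccbacccc

aba->bb; ca->c; cca->ba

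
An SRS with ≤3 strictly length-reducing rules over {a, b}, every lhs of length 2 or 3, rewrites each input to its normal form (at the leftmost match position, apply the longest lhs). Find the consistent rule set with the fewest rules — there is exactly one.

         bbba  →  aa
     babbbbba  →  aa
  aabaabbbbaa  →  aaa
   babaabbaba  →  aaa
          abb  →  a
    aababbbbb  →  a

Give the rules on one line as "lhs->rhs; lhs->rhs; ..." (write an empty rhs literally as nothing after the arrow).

ab->a; abb->bb; bb->a

  | bbba => aba => aa
  | babbbbba => bbbbbba => abbbba => bbbba => abba => bba => aa
  | aabaabbbbaa => aaaabbbbaa => aaabbbbaa => aabbbbaa => abbbbaa => bbbbaa => abbaa => bbaa => aaa
  | babaabbaba => baaabbaba => baabbaba => babbaba => bbbaba => ababa => aaba => aaa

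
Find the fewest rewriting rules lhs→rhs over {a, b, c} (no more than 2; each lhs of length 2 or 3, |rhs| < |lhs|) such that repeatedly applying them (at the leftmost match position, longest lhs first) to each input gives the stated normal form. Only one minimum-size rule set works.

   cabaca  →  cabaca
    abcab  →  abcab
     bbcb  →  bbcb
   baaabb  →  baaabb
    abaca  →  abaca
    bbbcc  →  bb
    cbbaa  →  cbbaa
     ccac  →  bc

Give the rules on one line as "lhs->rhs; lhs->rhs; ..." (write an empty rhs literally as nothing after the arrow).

  | cabaca
  | abcab
  | bbcb
  | baaabb

bcc->; cca->b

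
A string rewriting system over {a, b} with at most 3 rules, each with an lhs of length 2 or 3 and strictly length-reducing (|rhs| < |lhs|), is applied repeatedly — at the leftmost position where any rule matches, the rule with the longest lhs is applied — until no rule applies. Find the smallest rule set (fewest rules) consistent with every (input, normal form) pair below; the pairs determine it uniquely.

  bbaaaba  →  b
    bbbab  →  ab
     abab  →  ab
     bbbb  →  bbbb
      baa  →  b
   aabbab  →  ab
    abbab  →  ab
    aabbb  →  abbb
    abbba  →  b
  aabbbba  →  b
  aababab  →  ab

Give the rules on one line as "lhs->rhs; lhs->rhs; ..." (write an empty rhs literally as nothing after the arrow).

  | bbaaaba => baaaba => aaaba => baba => aba => aa => b
  | bbbab => bbab => bab => ab
  | abab => aab => ab
  | bbbb

aa->b; aab->ab; ba->a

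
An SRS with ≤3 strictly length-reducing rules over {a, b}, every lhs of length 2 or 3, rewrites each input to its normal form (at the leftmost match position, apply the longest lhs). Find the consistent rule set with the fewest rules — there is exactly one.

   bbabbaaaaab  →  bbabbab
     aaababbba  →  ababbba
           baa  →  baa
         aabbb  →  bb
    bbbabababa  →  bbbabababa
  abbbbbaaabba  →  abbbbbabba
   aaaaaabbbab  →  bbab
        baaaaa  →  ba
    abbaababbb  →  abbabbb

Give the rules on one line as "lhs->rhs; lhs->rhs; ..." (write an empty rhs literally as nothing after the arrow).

  | bbabbaaaaab => bbabbaaab => bbabbab
  | aaababbba => ababbba
  | baa
  | aabbb => bb

aaa->a; aab->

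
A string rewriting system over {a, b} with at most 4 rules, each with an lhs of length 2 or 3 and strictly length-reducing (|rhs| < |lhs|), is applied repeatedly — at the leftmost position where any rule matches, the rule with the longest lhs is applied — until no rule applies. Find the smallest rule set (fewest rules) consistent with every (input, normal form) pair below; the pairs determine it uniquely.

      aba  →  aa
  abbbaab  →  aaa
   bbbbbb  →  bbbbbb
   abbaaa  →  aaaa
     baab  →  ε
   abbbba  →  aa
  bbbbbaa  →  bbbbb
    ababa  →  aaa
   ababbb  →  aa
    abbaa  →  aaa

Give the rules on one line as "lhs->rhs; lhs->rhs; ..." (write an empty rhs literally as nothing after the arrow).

ab->a; ba->b; bab->

  | aba => aa
  | abbbaab => abbaab => abaab => aaab => aaa
  | bbbbbb
  | abbaaa => abaaa => aaaa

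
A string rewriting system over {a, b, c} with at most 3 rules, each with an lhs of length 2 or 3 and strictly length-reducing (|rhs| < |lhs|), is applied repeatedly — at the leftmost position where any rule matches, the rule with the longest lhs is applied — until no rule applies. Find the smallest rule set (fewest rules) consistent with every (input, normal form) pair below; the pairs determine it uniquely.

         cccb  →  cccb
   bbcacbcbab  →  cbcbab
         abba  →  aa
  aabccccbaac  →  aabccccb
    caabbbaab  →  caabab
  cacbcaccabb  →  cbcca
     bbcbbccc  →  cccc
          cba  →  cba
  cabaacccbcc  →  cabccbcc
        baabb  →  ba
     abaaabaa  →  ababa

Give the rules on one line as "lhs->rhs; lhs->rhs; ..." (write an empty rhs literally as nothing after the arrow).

  | cccb
  | bbcacbcbab => cacbcbab => cbcbab
  | abba => aa
  | aabccccbaac => aabccccbac => aabccccb

ac->; baa->ba; bb->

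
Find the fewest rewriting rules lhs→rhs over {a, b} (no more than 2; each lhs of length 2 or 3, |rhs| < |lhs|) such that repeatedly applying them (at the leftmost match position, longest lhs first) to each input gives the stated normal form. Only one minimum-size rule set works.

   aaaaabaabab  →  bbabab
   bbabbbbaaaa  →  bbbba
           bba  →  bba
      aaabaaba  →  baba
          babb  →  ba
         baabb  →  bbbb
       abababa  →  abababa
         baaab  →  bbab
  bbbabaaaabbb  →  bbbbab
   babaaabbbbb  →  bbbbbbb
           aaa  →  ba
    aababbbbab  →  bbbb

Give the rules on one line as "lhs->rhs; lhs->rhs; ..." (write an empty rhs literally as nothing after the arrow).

  | aaaaabaabab => baaabaabab => bbabaabab => bbabbbab => bbabab
  | bbabbbbaaaa => bbabbaaaa => bbaaaaa => bbbaaa => bbbba
  | bba
  | aaabaaba => babaaba => babbba => baba

aa->b; abb->a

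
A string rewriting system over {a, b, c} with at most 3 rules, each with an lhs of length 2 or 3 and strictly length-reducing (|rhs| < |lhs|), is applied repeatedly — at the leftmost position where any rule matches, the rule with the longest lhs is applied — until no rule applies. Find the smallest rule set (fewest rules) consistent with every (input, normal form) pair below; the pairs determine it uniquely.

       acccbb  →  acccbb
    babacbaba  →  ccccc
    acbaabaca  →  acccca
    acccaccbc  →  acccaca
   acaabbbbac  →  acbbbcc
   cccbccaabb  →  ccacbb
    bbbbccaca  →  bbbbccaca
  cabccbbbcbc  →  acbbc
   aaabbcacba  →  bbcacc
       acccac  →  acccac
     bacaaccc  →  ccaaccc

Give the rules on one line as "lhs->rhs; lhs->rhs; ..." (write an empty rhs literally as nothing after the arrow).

  | acccbb
  | babacbaba => cbacbaba => cccbaba => ccccba => ccccc
  | acbaabaca => accabaca => accbaca => acccca
  | acccaccbc => acccaca

ab->b; ba->c; cbc->a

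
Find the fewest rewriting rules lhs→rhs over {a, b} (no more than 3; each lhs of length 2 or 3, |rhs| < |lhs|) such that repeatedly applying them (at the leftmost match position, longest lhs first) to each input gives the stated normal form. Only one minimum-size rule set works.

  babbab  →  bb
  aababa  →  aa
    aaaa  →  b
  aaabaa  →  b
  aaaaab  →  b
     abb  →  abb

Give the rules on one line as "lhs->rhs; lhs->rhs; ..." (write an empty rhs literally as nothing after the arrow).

aaa->bb; ba->

  | babbab => bbab => bb
  | aababa => aaba => aa
  | aaaa => bba => b
  | aaabaa => bbbaa => bba => b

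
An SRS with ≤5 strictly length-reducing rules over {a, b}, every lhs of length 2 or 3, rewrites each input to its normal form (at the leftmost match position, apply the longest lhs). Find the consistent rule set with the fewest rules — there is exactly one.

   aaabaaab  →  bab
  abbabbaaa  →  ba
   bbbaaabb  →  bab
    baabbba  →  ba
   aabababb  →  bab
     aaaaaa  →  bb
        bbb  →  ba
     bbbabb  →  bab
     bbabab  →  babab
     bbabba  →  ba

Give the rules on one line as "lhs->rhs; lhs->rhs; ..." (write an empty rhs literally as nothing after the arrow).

aa->b; abb->; bba->ba; bbb->ba

  | aaabaaab => babaaab => babbab => bab
  | abbabbaaa => abbaaa => aaa => ba
  | bbbaaabb => baaaabb => bbaabb => baabb => bbbb => bab
  | baabbba => bbbbba => babba => ba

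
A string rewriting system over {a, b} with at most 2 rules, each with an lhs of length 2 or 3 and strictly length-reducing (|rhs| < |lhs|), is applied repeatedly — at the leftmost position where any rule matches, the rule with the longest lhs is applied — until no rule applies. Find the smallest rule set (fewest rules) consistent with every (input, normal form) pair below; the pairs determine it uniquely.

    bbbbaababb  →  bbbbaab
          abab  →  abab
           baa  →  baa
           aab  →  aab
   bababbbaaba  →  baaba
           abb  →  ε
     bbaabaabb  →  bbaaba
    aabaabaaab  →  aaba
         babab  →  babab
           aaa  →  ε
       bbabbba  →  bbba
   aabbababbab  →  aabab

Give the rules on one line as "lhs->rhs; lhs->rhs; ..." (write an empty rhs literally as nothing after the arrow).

aaa->; abb->

  | bbbbaababb => bbbbaab
  | abab
  | baa
  | aab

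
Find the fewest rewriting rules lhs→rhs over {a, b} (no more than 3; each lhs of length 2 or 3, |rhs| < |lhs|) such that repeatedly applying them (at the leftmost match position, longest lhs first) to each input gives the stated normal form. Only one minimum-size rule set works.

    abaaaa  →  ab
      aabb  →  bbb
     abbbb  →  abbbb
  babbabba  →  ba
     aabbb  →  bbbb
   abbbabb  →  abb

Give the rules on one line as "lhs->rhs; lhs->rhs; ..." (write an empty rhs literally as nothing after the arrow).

  | abaaaa => abbaa => aaba => bba => ab
  | aabb => bbb
  | abbbb
  | babbabba => babba => ba

aa->b; bab->; bba->ab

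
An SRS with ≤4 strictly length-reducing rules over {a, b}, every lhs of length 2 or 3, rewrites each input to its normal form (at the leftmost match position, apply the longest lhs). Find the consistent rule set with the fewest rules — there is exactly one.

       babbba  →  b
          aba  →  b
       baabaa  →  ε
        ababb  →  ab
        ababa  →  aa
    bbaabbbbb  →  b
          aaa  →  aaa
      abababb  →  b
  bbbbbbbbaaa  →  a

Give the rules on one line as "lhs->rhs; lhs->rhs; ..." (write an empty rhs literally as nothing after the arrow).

aab->; aba->b; ba->; bb->a

  | babbba => bbba => aba => b
  | aba => b
  | baabaa => abaa => ba => ε
  | ababb => bbb => ab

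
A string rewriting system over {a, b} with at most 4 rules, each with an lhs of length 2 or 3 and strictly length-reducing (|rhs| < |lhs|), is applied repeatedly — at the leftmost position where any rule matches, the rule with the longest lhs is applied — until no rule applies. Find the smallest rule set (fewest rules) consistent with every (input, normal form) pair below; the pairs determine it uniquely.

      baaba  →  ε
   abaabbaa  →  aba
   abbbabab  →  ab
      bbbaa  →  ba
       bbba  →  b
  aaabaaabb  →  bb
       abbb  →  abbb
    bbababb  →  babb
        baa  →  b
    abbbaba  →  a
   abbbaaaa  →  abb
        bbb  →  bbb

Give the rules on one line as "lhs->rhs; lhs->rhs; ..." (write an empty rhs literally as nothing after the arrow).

aa->; aaa->b; bba->

  | baaba => bba => ε
  | abaabbaa => abbbaa => aba
  | abbbabab => abbab => ab
  | bbbaa => ba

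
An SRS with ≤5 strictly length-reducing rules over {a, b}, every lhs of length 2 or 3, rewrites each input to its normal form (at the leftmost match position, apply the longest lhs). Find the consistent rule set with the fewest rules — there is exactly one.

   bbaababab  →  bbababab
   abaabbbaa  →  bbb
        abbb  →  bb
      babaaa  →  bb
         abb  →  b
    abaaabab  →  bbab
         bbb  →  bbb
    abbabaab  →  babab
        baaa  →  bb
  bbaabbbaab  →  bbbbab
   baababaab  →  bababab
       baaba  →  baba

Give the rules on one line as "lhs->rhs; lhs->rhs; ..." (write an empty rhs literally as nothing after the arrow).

  | bbaababab => bbababab
  | abaabbbaa => ababbbaa => abbbaa => bbaa => bbb
  | abbb => bb
  | babaaa => babb => bb

aa->b; aaa->b; aab->ab; abb->b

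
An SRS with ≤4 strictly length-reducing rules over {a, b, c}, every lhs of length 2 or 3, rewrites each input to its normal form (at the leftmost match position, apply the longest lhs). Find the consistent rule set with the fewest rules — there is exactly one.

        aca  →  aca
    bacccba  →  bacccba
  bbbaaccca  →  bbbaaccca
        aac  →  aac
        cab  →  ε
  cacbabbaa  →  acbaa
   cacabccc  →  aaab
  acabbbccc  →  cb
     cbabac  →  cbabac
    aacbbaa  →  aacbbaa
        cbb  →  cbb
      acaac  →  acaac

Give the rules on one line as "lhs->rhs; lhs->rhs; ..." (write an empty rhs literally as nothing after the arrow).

abb->cb; bc->b; cab->; cac->aa

  | aca
  | bacccba
  | bbbaaccca
  | aac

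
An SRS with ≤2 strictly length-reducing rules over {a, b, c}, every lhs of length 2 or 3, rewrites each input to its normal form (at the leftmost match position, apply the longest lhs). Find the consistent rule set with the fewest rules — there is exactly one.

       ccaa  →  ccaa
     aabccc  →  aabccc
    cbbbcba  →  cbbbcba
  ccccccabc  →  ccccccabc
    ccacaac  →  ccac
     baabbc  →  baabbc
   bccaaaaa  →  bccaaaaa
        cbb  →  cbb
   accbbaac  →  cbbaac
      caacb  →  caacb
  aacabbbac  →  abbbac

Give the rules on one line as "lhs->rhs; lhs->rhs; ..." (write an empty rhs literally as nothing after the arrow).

  | ccaa
  | aabccc
  | cbbbcba
  | ccccccabc

aca->; acc->c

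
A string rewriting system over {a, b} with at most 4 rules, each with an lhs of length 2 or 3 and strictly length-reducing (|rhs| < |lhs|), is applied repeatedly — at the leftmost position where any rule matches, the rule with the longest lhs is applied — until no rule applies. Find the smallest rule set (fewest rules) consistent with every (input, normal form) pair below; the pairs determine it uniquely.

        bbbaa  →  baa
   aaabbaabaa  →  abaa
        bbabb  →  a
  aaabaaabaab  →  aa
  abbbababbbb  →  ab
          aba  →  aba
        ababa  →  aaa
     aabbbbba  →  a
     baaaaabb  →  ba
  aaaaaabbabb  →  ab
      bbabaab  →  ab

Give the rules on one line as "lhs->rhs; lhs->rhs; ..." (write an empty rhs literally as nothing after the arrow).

  | bbbaa => baa
  | aaabbaabaa => abaabaa => abaa
  | bbabb => abb => a
  | aaabaaabaab => aaaabaab => aaaab => aa

aab->; bab->a; bb->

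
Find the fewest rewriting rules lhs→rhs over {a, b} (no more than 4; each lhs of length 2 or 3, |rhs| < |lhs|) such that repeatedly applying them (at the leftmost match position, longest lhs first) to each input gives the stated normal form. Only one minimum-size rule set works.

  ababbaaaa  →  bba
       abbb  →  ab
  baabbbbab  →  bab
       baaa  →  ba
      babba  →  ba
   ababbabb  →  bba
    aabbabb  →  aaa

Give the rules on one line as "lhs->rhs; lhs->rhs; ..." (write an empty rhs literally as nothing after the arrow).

aba->; abb->a; baa->ba

  | ababbaaaa => bbaaaa => bbaaa => bbaa => bba
  | abbb => ab
  | baabbbbab => babbbbab => babbab => baab => bab
  | baaa => baa => ba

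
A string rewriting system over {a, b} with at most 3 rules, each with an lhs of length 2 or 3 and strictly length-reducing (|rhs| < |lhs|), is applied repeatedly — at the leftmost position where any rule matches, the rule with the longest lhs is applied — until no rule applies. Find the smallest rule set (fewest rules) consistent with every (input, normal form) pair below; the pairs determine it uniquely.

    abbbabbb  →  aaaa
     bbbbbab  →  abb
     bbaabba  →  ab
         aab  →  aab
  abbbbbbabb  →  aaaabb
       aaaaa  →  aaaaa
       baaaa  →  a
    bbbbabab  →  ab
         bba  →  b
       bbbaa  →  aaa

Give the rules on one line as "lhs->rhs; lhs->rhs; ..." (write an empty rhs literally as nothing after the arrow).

ba->; baa->bb; bbb->a

  | abbbabbb => aaabbb => aaaa
  | bbbbbab => abbab => abb
  | bbaabba => bbbbba => abba => ab
  | aab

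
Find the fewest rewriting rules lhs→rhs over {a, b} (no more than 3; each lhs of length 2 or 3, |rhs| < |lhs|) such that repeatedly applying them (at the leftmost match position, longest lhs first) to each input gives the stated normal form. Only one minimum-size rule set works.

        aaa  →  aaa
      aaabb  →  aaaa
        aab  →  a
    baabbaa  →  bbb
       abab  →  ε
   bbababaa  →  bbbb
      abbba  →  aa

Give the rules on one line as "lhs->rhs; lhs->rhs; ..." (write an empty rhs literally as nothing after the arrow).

ab->; abb->aa; ba->b

  | aaa
  | aaabb => aaaa
  | aab => a
  | baabbaa => babbaa => bbbaa => bbba => bbb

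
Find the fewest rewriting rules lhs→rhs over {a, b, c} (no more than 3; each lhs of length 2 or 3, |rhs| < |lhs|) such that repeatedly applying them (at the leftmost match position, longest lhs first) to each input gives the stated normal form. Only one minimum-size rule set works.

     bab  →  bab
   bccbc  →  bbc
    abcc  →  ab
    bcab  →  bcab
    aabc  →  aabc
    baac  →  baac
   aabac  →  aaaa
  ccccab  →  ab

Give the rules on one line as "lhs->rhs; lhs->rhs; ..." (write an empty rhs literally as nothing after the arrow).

  | bab
  | bccbc => bbc
  | abcc => ab
  | bcab

bac->aa; cc->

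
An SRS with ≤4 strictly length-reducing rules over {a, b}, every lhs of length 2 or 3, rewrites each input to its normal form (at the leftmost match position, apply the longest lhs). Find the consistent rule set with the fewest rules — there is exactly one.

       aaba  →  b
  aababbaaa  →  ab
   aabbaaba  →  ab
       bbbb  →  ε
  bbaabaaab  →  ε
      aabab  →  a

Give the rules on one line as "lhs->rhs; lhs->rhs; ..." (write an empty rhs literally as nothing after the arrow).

aa->; ba->b; bb->a

  | aaba => ba => b
  | aababbaaa => babbaaa => bbbaaa => abaaa => abaa => aba => ab
  | aabbaaba => bbaaba => aaaba => aba => ab
  | bbbb => abb => aa => ε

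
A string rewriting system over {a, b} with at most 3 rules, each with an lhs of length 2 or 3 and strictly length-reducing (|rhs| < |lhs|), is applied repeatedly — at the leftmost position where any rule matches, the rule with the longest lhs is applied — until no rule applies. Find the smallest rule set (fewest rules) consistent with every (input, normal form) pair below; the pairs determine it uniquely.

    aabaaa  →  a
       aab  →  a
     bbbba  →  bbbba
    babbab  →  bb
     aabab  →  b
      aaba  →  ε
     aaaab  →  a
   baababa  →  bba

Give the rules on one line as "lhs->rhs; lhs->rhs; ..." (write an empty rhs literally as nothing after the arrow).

aa->a; ab->a; aba->

  | aabaaa => abaaa => aa => a
  | aab => ab => a
  | bbbba
  | babbab => babab => bb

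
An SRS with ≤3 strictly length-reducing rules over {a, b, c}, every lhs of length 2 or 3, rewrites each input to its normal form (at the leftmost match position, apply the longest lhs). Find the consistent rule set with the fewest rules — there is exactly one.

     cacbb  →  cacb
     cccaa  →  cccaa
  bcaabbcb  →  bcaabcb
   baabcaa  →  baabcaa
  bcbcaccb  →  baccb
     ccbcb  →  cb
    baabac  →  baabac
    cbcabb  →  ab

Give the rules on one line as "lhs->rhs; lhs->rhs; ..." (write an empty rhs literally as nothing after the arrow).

bb->b; cbc->

  | cacbb => cacb
  | cccaa
  | bcaabbcb => bcaabcb
  | baabcaa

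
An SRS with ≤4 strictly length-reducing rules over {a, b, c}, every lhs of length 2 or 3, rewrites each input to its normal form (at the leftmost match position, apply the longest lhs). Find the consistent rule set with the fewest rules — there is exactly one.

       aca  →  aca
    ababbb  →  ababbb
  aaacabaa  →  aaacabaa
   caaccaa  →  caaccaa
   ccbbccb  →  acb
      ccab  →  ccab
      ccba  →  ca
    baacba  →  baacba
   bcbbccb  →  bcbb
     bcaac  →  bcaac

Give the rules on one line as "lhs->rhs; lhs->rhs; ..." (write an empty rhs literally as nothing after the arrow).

  | aca
  | ababbb
  | aaacabaa
  | caaccaa

bcc->; cbc->a; ccb->c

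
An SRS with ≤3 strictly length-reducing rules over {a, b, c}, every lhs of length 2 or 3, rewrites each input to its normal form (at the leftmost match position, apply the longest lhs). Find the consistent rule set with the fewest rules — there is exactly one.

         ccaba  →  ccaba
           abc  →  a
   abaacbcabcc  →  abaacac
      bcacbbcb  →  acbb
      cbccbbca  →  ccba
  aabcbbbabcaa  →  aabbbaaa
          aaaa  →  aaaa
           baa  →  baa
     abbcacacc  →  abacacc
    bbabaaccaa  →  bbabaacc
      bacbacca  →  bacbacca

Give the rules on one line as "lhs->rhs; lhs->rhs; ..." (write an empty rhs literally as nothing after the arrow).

  | ccaba
  | abc => a
  | abaacbcabcc => abaacabcc => abaacac
  | bcacbbcb => acbbcb => acbb

bc->; caa->c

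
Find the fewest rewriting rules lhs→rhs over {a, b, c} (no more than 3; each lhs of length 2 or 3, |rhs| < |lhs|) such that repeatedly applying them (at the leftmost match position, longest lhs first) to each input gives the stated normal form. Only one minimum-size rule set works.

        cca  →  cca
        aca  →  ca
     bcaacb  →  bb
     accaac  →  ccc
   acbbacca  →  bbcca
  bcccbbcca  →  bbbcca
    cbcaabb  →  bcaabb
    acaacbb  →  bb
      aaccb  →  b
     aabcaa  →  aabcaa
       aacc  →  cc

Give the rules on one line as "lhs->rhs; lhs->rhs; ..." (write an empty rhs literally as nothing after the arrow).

ac->c; cb->b

  | cca
  | aca => ca
  | bcaacb => bcacb => bccb => bcb => bb
  | accaac => ccaac => ccac => ccc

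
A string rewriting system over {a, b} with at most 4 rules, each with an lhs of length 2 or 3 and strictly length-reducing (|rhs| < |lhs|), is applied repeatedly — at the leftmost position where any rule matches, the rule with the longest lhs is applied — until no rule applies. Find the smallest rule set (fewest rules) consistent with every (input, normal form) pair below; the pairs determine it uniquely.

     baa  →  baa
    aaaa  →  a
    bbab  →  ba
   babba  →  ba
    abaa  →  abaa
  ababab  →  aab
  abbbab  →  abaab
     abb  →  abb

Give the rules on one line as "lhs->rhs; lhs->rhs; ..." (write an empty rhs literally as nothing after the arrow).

  | baa
  | aaaa => a
  | bbab => bbb => ba
  | babba => ba

aaa->; bab->; bba->bb; bbb->ba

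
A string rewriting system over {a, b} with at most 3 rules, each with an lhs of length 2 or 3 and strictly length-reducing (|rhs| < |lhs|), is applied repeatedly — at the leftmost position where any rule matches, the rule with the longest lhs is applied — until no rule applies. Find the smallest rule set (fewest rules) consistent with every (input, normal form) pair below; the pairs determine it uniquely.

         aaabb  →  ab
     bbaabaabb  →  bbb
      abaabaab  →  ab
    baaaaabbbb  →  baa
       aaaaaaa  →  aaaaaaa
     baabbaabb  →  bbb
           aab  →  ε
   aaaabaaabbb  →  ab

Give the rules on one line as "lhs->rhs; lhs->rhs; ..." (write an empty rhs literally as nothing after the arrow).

  | aaabb => ab
  | bbaabaabb => bbaabb => bbb
  | abaabaab => abaab => ab
  | baaaaabbbb => baaabbb => babb => baa

aab->; abb->aa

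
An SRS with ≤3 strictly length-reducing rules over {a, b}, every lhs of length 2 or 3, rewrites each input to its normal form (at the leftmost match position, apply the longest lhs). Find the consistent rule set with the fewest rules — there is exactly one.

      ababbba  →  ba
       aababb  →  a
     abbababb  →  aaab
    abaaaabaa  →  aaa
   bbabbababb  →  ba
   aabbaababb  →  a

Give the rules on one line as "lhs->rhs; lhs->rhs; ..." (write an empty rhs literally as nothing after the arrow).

  | ababbba => bbba => ba
  | aababb => abb => a
  | abbababb => aabbabb => aaabbb => aaab
  | abaaaabaa => aaabaa => aaa

aba->; bb->; bba->ab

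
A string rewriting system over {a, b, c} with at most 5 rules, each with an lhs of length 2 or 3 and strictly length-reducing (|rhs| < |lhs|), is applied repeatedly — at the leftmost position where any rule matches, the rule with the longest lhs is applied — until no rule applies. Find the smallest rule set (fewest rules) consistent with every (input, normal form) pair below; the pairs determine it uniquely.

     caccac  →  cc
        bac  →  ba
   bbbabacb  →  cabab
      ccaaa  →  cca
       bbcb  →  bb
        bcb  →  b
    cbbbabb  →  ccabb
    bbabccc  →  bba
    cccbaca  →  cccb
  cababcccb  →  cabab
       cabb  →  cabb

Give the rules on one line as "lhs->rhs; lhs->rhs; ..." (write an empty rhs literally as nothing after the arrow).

aa->; ac->a; bbb->c; bc->

  | caccac => cacac => caac => cc
  | bac => ba
  | bbbabacb => cabacb => cabab
  | ccaaa => cca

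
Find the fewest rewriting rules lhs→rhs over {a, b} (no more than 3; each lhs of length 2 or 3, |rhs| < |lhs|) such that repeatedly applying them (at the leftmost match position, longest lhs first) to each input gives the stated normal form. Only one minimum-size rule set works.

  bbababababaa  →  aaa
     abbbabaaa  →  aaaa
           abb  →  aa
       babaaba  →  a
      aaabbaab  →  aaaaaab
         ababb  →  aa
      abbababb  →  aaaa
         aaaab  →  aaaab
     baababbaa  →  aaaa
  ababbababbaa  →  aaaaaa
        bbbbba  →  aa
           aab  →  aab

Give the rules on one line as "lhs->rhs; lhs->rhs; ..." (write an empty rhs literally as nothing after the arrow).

  | bbababababaa => aababababaa => aabababaa => aababaa => aabaa => aaa
  | abbbabaaa => aababaaa => aabaaa => aaaa
  | abb => aa
  | babaaba => baaba => aba => a

ba->; bb->a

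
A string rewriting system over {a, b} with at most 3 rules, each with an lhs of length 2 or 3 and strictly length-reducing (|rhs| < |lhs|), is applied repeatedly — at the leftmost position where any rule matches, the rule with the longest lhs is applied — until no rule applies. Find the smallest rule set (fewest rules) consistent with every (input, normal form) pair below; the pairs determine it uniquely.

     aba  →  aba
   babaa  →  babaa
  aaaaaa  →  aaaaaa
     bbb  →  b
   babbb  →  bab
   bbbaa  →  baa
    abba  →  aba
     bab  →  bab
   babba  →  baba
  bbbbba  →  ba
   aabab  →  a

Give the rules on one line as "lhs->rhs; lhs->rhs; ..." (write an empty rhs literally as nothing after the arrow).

  | aba
  | babaa
  | aaaaaa
  | bbb => bb => b

aab->a; bb->b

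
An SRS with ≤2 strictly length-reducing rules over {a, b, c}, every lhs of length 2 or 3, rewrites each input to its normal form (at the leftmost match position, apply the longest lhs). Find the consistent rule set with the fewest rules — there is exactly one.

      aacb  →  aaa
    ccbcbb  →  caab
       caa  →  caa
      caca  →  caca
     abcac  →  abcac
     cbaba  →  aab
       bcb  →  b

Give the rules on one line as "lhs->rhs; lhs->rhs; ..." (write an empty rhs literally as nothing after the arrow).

  | aacb => aaa
  | ccbcbb => cacbb => caab
  | caa
  | caca

ba->b; cb->a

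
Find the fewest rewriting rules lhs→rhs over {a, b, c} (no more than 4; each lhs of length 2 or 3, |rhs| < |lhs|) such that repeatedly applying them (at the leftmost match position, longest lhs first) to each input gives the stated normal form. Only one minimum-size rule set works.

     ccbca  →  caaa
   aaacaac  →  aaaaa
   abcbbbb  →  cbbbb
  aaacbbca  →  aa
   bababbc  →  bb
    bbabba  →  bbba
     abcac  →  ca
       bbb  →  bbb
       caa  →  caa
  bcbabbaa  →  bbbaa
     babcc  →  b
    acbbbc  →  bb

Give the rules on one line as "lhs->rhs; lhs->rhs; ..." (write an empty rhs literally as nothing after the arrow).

ab->; ac->a; bc->b; cbc->aa

  | ccbca => caaa
  | aaacaac => aaaaac => aaaaa
  | abcbbbb => cbbbb
  | aaacbbca => aaabbca => aabca => aca => aa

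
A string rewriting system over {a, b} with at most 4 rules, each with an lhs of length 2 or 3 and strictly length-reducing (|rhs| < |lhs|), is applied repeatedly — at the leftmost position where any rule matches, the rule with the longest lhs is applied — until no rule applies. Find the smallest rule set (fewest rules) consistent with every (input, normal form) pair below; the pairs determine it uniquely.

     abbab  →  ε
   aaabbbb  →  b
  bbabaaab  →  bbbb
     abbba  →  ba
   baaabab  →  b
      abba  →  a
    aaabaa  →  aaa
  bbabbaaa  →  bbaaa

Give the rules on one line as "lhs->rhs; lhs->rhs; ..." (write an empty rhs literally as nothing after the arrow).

  | abbab => ab => ε
  | aaabbbb => abbb => b
  | bbabaaab => bbbbaab => bbbb
  | abbba => ba

aab->; ab->; aba->bb; abb->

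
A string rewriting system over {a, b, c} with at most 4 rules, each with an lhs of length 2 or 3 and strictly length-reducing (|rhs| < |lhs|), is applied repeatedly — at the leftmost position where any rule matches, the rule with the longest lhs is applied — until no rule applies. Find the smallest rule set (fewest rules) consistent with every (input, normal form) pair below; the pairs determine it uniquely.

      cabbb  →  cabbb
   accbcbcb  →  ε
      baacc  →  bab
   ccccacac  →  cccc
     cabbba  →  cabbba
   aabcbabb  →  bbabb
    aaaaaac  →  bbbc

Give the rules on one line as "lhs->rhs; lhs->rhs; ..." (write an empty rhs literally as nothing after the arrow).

  | cabbb
  | accbcbcb => cbcbcb => cbcb => cb => ε
  | baacc => bbcc => bab
  | ccccacac => ccccac => cccc

aa->b; ac->; bcc->ab; cb->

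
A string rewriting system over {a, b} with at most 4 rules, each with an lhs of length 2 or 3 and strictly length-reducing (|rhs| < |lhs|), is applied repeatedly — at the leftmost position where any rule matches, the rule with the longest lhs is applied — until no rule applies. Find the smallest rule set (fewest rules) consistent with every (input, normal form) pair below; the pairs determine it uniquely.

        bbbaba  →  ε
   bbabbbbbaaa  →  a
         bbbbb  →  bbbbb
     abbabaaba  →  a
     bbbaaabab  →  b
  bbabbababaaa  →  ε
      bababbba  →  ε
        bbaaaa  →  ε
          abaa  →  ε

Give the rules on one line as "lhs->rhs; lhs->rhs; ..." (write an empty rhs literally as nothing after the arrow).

  | bbbaba => baba => ba => ε
  | bbabbbbbaaa => abbbbbaaa => abbbaaa => abaaa => aaa => a
  | bbbbb
  | abbabaaba => aabaaba => baaba => aba => a

aa->; ba->; bba->a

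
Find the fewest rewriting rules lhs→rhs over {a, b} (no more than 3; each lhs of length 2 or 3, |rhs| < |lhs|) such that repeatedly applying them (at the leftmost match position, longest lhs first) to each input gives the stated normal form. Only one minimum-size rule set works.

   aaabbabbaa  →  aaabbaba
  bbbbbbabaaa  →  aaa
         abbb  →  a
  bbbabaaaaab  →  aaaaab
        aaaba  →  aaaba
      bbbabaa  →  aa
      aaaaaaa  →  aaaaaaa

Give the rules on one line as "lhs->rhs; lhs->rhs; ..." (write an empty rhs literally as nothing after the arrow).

  | aaabbabbaa => aaabbaba
  | bbbbbbabaaa => bbbabaaa => abaaa => aaa
  | abbb => a
  | bbbabaaaaab => abaaaaab => aaaaab

baa->a; bbb->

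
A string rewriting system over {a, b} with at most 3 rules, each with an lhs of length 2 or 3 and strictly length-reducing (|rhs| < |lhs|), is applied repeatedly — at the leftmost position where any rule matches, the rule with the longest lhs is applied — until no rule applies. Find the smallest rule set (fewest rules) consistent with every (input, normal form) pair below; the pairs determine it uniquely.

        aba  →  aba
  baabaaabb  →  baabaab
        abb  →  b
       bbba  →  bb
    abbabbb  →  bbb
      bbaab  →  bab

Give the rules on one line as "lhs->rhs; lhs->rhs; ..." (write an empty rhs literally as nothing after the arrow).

abb->b; bba->b

  | aba
  | baabaaabb => baabaab
  | abb => b
  | bbba => bb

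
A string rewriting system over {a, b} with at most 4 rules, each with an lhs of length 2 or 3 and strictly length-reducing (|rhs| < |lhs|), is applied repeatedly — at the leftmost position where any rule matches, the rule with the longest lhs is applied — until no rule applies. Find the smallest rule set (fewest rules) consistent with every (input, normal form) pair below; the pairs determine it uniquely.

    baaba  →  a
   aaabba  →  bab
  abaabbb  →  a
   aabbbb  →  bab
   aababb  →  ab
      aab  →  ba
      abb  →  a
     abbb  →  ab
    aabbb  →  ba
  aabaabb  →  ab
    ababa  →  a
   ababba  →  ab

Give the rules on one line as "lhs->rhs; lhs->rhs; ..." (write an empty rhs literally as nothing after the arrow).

aa->a; aab->ba; aba->ab; bb->

  | baaba => bbaa => aa => a
  | aaabba => aabba => baba => bab
  | abaabbb => ababbb => abbbb => abb => a
  | aabbbb => babbb => bab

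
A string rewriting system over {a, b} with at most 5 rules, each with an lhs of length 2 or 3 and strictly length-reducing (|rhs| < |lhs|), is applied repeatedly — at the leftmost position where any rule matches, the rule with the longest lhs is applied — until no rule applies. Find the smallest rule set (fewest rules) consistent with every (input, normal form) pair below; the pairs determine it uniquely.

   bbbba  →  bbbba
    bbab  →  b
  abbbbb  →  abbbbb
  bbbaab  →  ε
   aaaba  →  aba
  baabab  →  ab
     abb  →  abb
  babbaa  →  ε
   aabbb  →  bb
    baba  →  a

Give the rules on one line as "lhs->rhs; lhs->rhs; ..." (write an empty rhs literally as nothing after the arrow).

  | bbbba
  | bbab => b
  | abbbbb
  | bbbaab => bbaab => baab => aab => ε

aa->; aab->; baa->aa; bab->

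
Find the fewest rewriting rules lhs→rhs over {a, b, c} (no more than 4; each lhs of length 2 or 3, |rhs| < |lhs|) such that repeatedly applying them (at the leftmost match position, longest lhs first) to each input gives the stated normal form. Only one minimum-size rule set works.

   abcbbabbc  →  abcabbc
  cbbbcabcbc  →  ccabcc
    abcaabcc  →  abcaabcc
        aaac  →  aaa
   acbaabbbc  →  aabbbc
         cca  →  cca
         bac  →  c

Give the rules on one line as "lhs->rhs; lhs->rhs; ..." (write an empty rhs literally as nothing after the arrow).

ac->a; ba->; cb->c

  | abcbbabbc => abcbabbc => abcabbc
  | cbbbcabcbc => cbbcabcbc => cbcabcbc => ccabcbc => ccabcc
  | abcaabcc
  | aaac => aaa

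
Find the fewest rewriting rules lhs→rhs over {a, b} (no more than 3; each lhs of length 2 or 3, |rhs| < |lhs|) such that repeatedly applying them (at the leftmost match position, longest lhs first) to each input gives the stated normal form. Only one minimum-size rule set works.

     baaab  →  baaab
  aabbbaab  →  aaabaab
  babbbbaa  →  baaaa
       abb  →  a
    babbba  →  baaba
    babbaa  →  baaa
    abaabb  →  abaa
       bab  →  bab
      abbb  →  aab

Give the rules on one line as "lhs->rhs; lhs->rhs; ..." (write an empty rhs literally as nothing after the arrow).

  | baaab
  | aabbbaab => aaabaab
  | babbbbaa => baabbaa => baaaa
  | abb => a

bb->; bbb->ab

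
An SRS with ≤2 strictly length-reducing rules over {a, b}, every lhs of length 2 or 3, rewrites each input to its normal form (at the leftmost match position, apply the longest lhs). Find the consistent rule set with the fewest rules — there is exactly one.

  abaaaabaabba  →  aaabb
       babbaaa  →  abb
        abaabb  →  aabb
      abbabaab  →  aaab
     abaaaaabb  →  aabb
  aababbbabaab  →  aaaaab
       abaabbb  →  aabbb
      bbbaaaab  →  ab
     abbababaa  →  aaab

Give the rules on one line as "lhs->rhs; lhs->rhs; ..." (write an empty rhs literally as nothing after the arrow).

  | abaaaabaabba => abaaabaabba => abaabaabba => ababaabba => aabaabba => aababba => aaabba => aaabb
  | babbaaa => abbaaa => abbaa => abba => abb
  | abaabb => ababb => aabb
  | abbabaab => ababaab => aabaab => aabab => aaab

ba->b; bab->ab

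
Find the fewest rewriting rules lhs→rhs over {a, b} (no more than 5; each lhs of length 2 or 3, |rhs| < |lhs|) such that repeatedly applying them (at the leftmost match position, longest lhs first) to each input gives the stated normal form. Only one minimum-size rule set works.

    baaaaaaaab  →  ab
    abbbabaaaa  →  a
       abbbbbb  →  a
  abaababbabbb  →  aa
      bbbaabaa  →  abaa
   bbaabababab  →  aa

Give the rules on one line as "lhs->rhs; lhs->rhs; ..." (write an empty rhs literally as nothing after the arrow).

  | baaaaaaaab => babaaaaab => aaaaab => abaab => abba => aaa => ab
  | abbbabaaaa => aababaaaa => baabaaaa => bbaaaaa => aaaaaa => abaaa => abab => a
  | abbbbbb => aabbbb => babbb => bb => a
  | abaababbabbb => abbaabbabbb => aaaabbabbb => ababbabbb => ababbb => abb => aa

aaa->ab; aab->ba; bab->; bb->a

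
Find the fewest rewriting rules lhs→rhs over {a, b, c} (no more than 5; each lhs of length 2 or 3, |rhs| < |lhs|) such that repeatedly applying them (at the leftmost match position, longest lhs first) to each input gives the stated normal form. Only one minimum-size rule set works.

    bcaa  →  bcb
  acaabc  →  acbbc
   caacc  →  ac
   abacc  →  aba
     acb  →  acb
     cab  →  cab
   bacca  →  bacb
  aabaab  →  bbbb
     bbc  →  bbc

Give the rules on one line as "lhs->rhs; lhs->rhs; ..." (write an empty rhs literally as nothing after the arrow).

aa->b; cbc->a; cc->; cca->cb

  | bcaa => bcb
  | acaabc => acbbc
  | caacc => cbcc => ac
  | abacc => aba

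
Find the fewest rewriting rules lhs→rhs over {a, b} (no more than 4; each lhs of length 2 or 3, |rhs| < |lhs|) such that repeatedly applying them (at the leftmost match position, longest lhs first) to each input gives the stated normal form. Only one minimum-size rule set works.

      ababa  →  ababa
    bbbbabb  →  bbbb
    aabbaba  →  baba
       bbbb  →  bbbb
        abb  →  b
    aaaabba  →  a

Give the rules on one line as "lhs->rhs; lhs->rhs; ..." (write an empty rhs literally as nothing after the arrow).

aab->; abb->b; bba->

  | ababa
  | bbbbabb => bbbb
  | aabbaba => baba
  | bbbb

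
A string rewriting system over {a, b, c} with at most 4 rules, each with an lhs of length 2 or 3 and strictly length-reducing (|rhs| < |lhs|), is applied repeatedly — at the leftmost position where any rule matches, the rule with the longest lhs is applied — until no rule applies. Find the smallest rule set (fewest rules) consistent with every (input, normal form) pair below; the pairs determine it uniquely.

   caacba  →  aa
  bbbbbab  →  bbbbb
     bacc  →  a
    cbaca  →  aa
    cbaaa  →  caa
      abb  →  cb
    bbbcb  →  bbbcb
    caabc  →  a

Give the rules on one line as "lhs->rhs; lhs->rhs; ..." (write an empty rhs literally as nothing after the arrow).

ab->c; ac->; ba->; cc->a

  | caacba => caba => cca => aa
  | bbbbbab => bbbbb
  | bacc => cc => a
  | cbaca => cca => aa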